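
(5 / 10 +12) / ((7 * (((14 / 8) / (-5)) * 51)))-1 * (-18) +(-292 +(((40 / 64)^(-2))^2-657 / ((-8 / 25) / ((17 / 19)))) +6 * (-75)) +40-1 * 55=262204359283 / 237405000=1104.46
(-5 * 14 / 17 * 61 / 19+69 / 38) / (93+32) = -7367 / 80750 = -0.09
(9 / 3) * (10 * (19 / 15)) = 38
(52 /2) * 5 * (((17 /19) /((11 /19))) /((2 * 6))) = 16.74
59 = 59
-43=-43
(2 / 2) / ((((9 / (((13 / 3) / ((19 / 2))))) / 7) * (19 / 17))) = 3094 / 9747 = 0.32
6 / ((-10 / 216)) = -648 / 5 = -129.60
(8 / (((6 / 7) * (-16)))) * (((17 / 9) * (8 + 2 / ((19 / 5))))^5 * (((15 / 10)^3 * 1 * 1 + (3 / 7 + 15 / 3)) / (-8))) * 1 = 13777893348183 / 19808792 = 695544.35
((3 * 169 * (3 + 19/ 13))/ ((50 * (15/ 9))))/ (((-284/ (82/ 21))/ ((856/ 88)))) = -3.63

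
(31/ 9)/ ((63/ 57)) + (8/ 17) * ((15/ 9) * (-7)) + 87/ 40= -25549/ 128520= -0.20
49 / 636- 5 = -3131 / 636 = -4.92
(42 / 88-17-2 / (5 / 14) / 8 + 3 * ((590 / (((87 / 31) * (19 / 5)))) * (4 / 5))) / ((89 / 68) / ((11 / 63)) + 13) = 238126837 / 42236905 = 5.64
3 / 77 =0.04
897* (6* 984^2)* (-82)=-427314610944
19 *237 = 4503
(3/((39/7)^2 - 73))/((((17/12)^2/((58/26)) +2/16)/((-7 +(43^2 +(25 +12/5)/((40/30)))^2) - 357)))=-243860.45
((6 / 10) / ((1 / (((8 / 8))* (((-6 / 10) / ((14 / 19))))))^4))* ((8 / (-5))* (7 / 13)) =-31668003 / 139343750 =-0.23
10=10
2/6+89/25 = 292/75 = 3.89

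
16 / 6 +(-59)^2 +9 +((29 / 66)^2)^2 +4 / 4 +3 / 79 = 3493.74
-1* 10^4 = -10000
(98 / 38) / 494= 49 / 9386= 0.01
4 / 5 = 0.80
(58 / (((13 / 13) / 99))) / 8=2871 / 4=717.75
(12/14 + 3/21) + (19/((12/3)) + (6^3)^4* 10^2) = 870712934423/4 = 217678233605.75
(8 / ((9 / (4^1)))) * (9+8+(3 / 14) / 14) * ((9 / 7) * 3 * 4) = 320160 / 343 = 933.41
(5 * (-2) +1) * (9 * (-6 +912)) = -73386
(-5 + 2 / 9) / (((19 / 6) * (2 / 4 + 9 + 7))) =-172 / 1881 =-0.09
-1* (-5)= 5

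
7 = 7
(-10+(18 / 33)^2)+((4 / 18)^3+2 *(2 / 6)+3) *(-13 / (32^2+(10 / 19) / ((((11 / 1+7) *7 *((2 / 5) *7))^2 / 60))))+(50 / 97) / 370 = -288315288989168929 / 29577548684872287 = -9.75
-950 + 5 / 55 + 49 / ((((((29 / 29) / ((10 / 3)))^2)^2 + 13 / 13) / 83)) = 342033631 / 110891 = 3084.41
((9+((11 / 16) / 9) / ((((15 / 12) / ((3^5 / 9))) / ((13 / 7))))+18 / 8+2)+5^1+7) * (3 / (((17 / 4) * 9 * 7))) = 3964 / 12495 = 0.32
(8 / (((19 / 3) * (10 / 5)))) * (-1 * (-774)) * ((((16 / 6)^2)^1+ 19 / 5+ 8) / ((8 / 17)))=1866243 / 95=19644.66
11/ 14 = 0.79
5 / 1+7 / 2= 17 / 2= 8.50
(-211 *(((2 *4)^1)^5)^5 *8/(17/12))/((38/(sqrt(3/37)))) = -382625021908030133794504704 *sqrt(111)/11951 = -337311082587289691121458.60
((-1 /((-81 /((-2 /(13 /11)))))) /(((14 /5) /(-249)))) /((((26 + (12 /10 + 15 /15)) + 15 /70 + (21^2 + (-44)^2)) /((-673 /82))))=-15361225 /2423142189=-0.01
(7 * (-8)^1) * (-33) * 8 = 14784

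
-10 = -10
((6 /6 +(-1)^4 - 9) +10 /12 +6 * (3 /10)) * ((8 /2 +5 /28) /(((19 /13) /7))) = -66417 /760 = -87.39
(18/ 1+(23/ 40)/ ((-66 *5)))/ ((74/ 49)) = 314629/ 26400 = 11.92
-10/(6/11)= -55/3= -18.33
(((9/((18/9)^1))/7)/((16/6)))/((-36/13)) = -39/448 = -0.09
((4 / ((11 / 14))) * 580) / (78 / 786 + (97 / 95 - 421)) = -404213600 / 57479433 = -7.03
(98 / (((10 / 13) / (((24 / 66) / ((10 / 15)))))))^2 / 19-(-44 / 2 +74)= 11618984 / 57475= 202.16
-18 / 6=-3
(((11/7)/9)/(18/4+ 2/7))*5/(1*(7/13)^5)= 40842230/10134621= 4.03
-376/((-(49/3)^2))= 1.41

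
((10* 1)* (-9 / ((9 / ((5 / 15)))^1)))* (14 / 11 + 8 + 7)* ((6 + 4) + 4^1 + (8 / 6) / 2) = -7160 / 9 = -795.56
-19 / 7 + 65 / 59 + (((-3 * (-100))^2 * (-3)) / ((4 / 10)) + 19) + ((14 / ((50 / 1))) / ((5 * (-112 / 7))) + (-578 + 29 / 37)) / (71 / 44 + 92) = -21242720010407137 / 31471219500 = -674988.78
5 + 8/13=73/13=5.62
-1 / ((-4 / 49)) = 12.25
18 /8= 9 /4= 2.25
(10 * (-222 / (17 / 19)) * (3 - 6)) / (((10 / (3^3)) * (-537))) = -113886 / 3043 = -37.43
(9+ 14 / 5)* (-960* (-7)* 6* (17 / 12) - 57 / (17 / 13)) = 57247641 / 85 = 673501.66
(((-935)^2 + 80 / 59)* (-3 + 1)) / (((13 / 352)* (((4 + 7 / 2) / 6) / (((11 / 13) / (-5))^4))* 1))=-425313623147776 / 13691429375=-31064.22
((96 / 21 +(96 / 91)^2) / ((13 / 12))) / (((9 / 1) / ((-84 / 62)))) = -376576 / 476749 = -0.79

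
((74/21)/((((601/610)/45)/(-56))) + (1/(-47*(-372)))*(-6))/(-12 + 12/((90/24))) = 78922779005/77057816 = 1024.20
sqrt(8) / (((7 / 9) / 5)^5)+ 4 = 4+ 369056250 * sqrt(2) / 16807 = 31057.99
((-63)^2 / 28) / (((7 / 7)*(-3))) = -189 / 4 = -47.25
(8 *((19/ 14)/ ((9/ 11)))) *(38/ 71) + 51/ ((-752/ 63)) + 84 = 292068251/ 3363696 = 86.83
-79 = -79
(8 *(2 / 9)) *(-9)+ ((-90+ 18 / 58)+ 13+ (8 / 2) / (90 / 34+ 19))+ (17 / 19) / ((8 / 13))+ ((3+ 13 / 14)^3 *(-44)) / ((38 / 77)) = -5496.90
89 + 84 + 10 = 183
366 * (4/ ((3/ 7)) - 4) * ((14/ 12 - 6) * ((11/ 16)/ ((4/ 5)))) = -97295/ 12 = -8107.92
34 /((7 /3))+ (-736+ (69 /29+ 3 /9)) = -437698 /609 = -718.72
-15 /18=-5 /6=-0.83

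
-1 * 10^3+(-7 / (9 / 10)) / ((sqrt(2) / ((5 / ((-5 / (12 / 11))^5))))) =-1000+193536 * sqrt(2) / 20131375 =-999.99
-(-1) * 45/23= 45/23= 1.96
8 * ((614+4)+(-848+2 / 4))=-1836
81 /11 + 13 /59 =4922 /649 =7.58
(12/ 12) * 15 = 15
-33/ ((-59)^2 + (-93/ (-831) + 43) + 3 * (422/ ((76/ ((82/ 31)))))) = -163153/ 17641164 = -0.01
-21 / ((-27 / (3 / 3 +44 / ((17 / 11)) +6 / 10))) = 1988 / 85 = 23.39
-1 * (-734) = 734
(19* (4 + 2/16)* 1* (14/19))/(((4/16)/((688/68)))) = 39732/17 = 2337.18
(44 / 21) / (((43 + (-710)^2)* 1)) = 44 / 10587003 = 0.00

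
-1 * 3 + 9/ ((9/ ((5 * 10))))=47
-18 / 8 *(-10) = 45 / 2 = 22.50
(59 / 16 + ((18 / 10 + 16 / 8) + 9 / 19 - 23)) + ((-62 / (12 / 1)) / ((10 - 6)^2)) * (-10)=-13463 / 1140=-11.81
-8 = -8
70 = 70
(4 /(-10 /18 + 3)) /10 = 9 /55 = 0.16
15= 15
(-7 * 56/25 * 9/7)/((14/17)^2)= -5202/175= -29.73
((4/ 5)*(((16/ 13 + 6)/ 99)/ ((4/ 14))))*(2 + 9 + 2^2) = 1316/ 429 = 3.07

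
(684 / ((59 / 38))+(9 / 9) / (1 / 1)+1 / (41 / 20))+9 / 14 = 14991565 / 33866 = 442.67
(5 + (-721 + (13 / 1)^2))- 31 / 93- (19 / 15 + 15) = -2818 / 5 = -563.60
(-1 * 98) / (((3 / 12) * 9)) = -392 / 9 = -43.56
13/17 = 0.76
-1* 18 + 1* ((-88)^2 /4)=1918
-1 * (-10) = 10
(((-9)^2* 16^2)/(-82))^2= 107495424/1681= 63947.31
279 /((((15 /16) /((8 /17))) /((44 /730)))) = 261888 /31025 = 8.44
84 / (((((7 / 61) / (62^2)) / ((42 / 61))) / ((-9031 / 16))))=-1093527666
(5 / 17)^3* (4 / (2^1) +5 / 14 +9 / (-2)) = -1875 / 34391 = -0.05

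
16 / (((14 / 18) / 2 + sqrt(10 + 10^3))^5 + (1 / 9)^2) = -22669574122715383296 / 749957652619276534901663755 + 11672600974991852544 *sqrt(1010) / 749957652619276534901663755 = 0.00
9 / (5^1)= 9 / 5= 1.80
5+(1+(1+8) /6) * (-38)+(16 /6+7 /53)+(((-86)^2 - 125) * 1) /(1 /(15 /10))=3440537 /318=10819.30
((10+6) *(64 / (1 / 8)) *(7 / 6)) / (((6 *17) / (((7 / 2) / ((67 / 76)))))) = 3813376 / 10251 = 372.00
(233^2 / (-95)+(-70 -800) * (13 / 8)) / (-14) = 141.80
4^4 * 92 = 23552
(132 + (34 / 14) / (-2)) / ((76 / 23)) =39.58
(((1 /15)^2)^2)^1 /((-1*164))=-1 /8302500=-0.00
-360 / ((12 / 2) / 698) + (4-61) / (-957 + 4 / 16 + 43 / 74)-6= -1975801694 / 47171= -41885.94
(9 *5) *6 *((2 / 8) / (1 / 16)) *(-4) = -4320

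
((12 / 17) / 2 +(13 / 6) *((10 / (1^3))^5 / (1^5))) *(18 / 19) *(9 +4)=861901404 / 323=2668425.40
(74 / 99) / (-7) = -0.11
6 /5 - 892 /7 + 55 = -2493 /35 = -71.23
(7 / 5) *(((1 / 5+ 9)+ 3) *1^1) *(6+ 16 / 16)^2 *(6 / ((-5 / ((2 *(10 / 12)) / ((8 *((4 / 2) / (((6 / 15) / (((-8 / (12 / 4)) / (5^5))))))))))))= 1569225 / 32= 49038.28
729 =729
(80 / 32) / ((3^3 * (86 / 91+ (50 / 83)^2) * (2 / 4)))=0.14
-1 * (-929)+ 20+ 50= 999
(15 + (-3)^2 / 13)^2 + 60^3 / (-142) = -1274.88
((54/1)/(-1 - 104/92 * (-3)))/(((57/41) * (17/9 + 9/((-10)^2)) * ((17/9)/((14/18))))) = 21387240/6327893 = 3.38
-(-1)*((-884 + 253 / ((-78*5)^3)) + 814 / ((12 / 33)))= 80347585247 / 59319000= 1354.50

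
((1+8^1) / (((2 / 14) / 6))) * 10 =3780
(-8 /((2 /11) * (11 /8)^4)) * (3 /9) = -4.10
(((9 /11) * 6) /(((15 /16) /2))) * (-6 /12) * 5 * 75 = -21600 /11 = -1963.64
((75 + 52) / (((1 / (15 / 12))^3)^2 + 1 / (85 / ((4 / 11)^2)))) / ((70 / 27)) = 185.76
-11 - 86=-97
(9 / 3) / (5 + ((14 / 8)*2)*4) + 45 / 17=906 / 323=2.80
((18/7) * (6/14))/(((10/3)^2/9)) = 2187/2450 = 0.89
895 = 895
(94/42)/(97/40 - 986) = -1880/826203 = -0.00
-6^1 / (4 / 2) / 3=-1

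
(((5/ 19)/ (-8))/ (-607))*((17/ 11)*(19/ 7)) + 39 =14582653/ 373912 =39.00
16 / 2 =8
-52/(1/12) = -624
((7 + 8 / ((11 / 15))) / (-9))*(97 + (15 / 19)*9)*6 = -779332 / 627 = -1242.95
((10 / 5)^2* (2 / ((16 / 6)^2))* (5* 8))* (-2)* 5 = -450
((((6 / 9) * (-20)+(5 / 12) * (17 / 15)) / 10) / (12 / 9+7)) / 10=-463 / 30000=-0.02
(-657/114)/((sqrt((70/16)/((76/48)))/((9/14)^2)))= -5913 *sqrt(3990)/260680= -1.43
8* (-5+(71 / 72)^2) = -20879 / 648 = -32.22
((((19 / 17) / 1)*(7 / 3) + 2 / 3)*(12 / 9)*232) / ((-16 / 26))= -251836 / 153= -1645.99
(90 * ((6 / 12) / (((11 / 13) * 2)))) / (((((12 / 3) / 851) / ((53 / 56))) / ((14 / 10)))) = 5277051 / 704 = 7495.81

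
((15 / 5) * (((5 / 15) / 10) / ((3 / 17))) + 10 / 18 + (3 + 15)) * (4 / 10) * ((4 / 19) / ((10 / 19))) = 3442 / 1125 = 3.06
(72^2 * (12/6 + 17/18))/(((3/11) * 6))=9328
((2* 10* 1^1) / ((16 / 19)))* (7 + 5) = 285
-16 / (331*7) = -16 / 2317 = -0.01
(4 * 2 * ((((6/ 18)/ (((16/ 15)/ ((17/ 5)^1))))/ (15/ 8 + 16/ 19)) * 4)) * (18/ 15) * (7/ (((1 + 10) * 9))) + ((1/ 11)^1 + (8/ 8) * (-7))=-56924/ 9735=-5.85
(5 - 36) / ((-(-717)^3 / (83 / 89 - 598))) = 549103 / 10935187119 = 0.00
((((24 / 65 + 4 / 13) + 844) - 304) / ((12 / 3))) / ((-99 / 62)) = -544732 / 6435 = -84.65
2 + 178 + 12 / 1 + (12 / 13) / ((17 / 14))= 42600 / 221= 192.76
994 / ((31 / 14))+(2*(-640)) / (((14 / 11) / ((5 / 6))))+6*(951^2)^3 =2889451043784721989742 / 651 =4438480866028758816.81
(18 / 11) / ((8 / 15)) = 135 / 44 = 3.07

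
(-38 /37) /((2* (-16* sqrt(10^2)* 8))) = 0.00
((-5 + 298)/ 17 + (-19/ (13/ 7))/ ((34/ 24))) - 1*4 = 1329/ 221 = 6.01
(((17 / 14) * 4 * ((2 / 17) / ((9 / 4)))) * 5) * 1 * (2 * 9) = 160 / 7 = 22.86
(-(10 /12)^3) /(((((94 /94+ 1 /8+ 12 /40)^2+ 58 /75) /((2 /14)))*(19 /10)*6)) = -125000 /48331269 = -0.00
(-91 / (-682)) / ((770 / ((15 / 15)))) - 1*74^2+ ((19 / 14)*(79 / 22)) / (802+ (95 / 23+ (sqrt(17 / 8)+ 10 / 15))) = -5475.99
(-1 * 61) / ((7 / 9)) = -549 / 7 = -78.43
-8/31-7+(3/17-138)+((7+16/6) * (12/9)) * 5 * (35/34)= -78.74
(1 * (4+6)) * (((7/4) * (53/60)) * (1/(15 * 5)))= 0.21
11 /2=5.50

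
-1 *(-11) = 11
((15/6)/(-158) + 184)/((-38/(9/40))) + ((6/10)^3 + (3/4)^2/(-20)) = -1353159/1501000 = -0.90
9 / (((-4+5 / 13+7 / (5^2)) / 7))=-20475 / 1084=-18.89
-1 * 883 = -883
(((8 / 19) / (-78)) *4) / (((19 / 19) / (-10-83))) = 496 / 247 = 2.01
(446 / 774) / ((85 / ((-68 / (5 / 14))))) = -12488 / 9675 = -1.29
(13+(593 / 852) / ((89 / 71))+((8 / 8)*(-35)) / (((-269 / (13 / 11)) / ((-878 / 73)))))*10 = 13502390095 / 115347738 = 117.06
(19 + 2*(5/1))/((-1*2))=-29/2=-14.50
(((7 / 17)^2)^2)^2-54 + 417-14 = 2434545111710 / 6975757441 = 349.00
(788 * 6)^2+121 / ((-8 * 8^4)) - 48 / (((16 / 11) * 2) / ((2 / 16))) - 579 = 732476307335 / 32768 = 22353402.93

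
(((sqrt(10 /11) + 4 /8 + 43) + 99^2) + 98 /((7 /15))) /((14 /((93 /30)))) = 31 *sqrt(110) /1540 + 623379 /280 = 2226.56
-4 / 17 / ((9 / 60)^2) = -10.46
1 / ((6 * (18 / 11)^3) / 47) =62557 / 34992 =1.79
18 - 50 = -32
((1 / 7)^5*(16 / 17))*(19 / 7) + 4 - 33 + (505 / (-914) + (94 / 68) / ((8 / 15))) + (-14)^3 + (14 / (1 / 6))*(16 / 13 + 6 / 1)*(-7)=-1335112590568307 / 190115136848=-7022.65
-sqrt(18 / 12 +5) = -sqrt(26) / 2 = -2.55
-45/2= -22.50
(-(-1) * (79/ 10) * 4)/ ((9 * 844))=79/ 18990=0.00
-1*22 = -22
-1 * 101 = -101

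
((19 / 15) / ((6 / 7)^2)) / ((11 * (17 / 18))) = 931 / 5610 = 0.17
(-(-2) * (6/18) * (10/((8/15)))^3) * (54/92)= 3796875/1472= 2579.40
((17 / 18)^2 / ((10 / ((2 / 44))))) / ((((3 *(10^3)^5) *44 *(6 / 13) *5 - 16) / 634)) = 1190969 / 141134399999999992586880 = 0.00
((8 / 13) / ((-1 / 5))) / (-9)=40 / 117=0.34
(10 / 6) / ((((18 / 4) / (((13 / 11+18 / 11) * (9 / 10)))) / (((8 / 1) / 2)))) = 124 / 33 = 3.76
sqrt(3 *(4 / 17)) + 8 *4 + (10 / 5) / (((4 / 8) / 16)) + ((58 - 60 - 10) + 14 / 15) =2 *sqrt(51) / 17 + 1274 / 15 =85.77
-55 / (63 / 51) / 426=-935 / 8946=-0.10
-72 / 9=-8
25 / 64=0.39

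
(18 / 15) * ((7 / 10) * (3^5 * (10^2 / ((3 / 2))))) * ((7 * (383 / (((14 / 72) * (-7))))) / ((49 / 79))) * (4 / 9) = -941113728 / 49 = -19206402.61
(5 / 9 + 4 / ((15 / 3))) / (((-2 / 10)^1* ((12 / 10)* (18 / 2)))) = -305 / 486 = -0.63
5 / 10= 0.50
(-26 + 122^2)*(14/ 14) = 14858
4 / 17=0.24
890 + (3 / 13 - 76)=10585 / 13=814.23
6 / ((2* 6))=0.50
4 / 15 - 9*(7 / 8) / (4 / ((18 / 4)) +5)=-6809 / 6360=-1.07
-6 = -6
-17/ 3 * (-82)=1394/ 3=464.67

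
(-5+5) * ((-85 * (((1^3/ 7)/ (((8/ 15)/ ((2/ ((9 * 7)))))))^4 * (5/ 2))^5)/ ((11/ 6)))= 0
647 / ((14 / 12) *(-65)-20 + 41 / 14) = -13587 / 1951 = -6.96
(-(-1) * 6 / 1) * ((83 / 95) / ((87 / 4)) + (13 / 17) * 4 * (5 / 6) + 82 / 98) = 47173222 / 2294915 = 20.56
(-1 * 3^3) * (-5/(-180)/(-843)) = 1/1124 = 0.00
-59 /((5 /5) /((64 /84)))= -944 /21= -44.95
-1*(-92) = 92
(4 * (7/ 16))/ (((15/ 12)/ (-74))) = -518/ 5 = -103.60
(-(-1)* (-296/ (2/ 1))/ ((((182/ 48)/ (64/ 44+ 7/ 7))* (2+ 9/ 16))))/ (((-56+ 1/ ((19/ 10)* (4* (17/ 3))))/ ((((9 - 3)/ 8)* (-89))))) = -66166854912/ 1484083601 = -44.58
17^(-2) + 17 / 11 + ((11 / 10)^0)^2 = 2.55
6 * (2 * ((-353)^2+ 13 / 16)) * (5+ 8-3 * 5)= -5981271 / 2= -2990635.50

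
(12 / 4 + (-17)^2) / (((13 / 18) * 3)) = 1752 / 13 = 134.77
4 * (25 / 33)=100 / 33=3.03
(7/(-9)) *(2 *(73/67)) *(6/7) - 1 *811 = -163303/201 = -812.45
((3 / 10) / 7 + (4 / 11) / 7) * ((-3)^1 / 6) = -0.05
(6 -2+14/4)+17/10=46/5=9.20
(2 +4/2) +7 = 11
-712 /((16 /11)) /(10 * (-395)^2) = -979 /3120500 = -0.00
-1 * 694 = -694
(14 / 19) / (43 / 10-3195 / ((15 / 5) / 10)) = -140 / 2022683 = -0.00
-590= -590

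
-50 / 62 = -25 / 31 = -0.81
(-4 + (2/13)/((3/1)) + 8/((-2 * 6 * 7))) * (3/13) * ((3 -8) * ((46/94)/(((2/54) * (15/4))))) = 914112/55601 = 16.44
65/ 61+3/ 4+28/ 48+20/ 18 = 1927/ 549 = 3.51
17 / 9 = 1.89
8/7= 1.14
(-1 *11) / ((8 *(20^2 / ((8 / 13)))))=-11 / 5200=-0.00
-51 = -51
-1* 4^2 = -16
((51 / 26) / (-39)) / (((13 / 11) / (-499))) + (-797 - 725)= -6594355 / 4394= -1500.76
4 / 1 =4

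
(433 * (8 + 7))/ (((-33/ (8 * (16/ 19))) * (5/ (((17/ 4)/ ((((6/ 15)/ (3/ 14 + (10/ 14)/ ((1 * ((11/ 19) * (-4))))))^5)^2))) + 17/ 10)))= -7742064860806948902500000000/ 13153572487749438984875106359097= -0.00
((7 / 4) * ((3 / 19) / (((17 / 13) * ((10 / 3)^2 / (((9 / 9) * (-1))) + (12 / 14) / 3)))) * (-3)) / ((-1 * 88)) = -51597 / 77540672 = -0.00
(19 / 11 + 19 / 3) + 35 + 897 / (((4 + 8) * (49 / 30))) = 287263 / 3234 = 88.83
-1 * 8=-8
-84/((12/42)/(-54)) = 15876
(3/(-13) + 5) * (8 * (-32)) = -15872/13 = -1220.92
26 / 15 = 1.73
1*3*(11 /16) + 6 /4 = 57 /16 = 3.56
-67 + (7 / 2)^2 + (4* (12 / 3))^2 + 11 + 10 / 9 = 7681 / 36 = 213.36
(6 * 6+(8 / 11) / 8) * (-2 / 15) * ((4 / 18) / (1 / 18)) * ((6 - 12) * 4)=25408 / 55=461.96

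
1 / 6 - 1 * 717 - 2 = -718.83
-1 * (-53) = 53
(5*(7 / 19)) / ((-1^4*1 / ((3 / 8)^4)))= -2835 / 77824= -0.04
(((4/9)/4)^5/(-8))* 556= -139/118098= -0.00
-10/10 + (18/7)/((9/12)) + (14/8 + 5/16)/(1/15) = 3737/112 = 33.37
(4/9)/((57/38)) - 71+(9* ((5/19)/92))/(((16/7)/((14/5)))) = -26683549/377568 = -70.67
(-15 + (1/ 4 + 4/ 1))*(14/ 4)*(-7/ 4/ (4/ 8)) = 2107/ 16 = 131.69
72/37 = 1.95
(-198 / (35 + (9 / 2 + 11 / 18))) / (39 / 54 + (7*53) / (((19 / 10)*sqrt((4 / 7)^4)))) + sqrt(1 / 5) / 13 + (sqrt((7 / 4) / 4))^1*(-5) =-5*sqrt(7) / 4- 128304 / 15561817 + sqrt(5) / 65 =-3.28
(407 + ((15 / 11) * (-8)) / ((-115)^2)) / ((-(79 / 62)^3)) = -2822194616248 / 14344969705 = -196.74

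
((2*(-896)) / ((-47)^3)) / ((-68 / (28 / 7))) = -1792 / 1764991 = -0.00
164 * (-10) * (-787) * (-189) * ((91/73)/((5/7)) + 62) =-1135143508968/73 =-15549911081.75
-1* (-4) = 4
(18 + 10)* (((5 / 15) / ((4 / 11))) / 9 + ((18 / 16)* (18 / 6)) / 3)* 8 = 274.81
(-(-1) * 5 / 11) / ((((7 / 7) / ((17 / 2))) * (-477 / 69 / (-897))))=584545 / 1166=501.33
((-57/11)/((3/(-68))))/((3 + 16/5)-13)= -190/11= -17.27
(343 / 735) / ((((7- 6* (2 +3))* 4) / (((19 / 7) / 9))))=-19 / 12420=-0.00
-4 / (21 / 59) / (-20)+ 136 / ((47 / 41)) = 119.20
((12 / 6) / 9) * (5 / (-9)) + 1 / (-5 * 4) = -281 / 1620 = -0.17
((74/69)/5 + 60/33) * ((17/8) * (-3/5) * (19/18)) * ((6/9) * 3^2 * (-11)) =1245811/6900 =180.55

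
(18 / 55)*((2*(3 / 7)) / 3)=36 / 385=0.09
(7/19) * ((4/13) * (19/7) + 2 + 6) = 804/247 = 3.26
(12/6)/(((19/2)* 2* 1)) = 2/19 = 0.11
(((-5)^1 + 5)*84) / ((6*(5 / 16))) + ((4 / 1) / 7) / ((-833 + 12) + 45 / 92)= -368 / 528409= -0.00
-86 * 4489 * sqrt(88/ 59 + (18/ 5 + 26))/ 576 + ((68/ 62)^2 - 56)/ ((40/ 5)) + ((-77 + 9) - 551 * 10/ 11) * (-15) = 180273325/ 21142 - 193027 * sqrt(676435)/ 42480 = 4789.58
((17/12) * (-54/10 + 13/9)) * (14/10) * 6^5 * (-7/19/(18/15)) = 1779288/95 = 18729.35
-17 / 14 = -1.21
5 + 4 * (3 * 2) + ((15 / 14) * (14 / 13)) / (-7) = 2624 / 91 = 28.84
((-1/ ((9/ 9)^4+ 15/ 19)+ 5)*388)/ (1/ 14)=410116/ 17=24124.47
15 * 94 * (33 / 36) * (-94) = -121495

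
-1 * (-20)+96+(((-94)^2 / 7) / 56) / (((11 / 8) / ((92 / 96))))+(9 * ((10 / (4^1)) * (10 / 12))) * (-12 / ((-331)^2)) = 46666889861 / 354320274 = 131.71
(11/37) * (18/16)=99/296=0.33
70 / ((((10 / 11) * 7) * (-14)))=-11 / 14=-0.79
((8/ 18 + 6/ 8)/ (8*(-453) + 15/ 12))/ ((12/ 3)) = -1/ 12132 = -0.00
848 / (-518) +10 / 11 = -0.73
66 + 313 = 379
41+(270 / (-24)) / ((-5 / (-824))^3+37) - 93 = -1082726368996 / 20700620413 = -52.30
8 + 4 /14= 58 /7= 8.29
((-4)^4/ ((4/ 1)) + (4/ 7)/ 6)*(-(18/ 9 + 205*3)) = -830482/ 21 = -39546.76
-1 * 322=-322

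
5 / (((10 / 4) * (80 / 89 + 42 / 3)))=89 / 663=0.13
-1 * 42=-42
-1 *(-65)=65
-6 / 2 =-3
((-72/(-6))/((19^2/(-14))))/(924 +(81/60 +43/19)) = -3360/6697367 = -0.00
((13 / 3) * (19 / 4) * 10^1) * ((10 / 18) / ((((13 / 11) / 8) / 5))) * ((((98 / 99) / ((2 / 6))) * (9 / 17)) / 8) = 116375 / 153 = 760.62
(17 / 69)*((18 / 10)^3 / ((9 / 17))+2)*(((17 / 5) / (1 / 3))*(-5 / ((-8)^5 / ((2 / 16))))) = 470203 / 753664000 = 0.00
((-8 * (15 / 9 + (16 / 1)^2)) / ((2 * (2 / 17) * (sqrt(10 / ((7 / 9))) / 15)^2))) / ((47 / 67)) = -30815645 / 141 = -218550.67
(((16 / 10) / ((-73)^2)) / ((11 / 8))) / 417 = 64 / 122220615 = 0.00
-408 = -408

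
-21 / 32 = -0.66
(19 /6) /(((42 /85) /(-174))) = -46835 /42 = -1115.12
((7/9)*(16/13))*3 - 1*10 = -278/39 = -7.13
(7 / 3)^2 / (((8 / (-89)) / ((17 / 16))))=-74137 / 1152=-64.36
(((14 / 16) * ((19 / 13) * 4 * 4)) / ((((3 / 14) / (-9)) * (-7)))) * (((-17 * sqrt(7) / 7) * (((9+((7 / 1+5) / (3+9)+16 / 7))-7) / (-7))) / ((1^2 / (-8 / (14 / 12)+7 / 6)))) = -3389.56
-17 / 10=-1.70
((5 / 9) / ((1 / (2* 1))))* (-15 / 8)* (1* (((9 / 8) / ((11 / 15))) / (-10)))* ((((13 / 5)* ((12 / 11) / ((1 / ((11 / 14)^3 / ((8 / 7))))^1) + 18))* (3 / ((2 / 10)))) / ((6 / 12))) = 127018125 / 275968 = 460.26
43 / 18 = 2.39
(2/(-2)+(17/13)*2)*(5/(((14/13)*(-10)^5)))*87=-261/40000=-0.01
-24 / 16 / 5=-3 / 10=-0.30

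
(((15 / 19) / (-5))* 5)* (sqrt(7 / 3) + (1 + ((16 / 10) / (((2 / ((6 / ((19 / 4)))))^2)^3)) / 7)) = -5* sqrt(21) / 19 - 5011481121 / 6257102173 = -2.01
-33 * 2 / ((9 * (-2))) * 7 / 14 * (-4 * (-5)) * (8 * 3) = 880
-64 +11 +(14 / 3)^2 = -281 / 9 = -31.22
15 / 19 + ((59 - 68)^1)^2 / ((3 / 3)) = 1554 / 19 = 81.79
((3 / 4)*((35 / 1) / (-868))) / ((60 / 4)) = -1 / 496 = -0.00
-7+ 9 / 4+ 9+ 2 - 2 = 17 / 4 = 4.25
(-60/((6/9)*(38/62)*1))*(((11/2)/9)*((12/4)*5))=-25575/19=-1346.05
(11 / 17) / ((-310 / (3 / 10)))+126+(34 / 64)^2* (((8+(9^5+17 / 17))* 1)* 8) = 112540124847 / 843200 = 133467.89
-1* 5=-5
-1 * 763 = -763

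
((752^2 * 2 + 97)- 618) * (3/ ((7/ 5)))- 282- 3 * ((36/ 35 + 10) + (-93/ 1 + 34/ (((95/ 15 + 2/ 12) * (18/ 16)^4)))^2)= 2398000.24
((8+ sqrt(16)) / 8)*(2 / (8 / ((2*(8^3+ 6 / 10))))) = 7689 / 20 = 384.45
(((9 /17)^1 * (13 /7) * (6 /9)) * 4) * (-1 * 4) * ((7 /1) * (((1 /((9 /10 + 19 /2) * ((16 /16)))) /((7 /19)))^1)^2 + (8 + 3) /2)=-62.68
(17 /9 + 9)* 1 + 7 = 161 /9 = 17.89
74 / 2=37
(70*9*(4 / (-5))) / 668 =-126 / 167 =-0.75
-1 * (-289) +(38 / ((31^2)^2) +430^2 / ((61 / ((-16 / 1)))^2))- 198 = 44027026933129 / 3436421641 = 12811.88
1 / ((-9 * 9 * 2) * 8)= -1 / 1296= -0.00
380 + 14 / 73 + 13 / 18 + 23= 530743 / 1314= 403.91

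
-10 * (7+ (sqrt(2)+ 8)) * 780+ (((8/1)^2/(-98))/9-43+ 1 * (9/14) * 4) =-51614861/441-7800 * sqrt(2) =-128071.37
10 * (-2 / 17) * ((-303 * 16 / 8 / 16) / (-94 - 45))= -1515 / 4726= -0.32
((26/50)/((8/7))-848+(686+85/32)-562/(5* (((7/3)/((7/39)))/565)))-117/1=-53674043/10400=-5160.97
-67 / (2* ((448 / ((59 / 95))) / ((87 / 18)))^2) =-196143907 / 130417459200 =-0.00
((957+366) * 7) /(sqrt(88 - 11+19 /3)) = 9261 * sqrt(30) /50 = 1014.49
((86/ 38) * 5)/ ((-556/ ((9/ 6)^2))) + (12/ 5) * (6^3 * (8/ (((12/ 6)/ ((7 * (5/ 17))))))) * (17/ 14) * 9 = 1971494001/ 42256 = 46655.95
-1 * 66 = -66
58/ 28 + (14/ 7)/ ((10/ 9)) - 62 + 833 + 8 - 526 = 17981/ 70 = 256.87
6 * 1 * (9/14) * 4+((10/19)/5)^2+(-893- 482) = -3435609/2527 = -1359.56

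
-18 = -18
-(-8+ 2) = 6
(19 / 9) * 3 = 19 / 3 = 6.33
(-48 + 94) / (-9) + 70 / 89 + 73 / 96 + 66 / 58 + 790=585425623 / 743328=787.57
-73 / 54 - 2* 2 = -289 / 54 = -5.35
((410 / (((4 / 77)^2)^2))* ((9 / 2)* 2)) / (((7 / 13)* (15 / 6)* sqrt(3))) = 8029958937* sqrt(3) / 64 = 217317138.46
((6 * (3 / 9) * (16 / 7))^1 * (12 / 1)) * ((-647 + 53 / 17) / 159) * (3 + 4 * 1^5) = -1401088 / 901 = -1555.04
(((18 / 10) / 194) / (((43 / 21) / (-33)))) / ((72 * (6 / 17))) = -0.01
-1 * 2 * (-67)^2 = -8978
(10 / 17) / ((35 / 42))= 12 / 17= 0.71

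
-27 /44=-0.61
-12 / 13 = -0.92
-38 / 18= -19 / 9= -2.11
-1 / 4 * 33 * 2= -33 / 2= -16.50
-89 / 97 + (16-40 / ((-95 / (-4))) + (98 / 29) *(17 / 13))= 12379699 / 694811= 17.82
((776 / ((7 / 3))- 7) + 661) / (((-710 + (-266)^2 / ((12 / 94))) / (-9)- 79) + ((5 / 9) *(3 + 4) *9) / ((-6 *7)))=-372924 / 23279081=-0.02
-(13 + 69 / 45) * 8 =-1744 / 15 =-116.27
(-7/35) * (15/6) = -1/2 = -0.50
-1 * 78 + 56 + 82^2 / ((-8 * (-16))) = 977 / 32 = 30.53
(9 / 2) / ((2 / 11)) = 99 / 4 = 24.75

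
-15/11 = -1.36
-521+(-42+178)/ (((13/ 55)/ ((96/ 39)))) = 151311/ 169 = 895.33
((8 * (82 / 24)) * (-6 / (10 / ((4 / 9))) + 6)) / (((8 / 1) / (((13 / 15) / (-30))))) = -22919 / 40500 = -0.57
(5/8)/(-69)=-5/552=-0.01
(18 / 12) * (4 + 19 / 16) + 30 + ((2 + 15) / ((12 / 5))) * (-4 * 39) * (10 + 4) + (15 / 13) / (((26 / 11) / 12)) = -83425759 / 5408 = -15426.36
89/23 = 3.87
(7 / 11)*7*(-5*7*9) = -15435 / 11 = -1403.18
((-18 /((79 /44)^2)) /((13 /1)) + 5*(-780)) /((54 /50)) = -3611.51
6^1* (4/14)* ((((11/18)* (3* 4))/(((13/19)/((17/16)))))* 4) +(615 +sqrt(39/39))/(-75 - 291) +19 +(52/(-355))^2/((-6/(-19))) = 66789405171/699564775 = 95.47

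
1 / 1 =1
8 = 8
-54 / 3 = -18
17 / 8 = 2.12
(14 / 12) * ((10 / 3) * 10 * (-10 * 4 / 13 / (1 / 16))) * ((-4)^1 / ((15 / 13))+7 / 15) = 224000 / 39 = 5743.59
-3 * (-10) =30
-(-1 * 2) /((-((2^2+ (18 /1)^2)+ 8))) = -1 /168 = -0.01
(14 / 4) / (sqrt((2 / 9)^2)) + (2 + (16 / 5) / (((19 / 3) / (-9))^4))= 80276179 / 2606420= 30.80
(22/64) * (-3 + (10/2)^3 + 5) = 43.66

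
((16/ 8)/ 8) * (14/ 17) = 7/ 34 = 0.21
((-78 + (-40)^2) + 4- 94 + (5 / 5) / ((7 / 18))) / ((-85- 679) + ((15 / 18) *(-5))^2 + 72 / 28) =-361512 / 187505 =-1.93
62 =62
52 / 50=26 / 25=1.04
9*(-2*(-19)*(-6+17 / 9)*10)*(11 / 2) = -77330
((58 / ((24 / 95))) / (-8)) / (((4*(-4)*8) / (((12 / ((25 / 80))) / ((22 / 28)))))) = 3857 / 352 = 10.96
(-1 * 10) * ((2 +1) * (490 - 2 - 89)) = -11970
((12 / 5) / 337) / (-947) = -12 / 1595695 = -0.00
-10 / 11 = -0.91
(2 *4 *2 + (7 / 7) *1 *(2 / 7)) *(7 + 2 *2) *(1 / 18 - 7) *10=-261250 / 21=-12440.48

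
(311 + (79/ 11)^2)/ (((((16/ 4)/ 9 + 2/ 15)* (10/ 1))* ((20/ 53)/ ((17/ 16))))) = 11117439/ 62920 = 176.69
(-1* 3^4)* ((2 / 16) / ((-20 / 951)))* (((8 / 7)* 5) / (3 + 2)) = 77031 / 140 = 550.22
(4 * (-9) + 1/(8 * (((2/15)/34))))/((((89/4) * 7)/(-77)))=363/178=2.04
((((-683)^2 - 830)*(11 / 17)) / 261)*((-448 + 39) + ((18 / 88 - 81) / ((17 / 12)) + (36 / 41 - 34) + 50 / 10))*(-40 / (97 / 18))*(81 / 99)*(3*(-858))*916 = -272269904764225380480 / 33331237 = -8168610866864.18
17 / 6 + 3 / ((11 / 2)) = 223 / 66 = 3.38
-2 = -2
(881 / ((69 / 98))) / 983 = 86338 / 67827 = 1.27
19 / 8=2.38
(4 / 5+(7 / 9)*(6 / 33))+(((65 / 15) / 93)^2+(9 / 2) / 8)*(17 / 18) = 1818325247 / 1233001440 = 1.47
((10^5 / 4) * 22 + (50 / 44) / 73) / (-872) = -883300025 / 1400432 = -630.73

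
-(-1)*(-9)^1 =-9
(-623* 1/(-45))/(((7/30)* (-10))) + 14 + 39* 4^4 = 149881/15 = 9992.07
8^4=4096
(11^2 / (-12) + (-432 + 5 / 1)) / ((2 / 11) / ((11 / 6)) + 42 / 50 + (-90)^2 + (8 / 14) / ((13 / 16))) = -1443817375 / 26762155572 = -0.05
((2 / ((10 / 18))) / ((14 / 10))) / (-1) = -2.57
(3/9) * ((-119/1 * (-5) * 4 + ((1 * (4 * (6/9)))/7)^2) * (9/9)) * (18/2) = 1049644/147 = 7140.44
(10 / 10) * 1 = 1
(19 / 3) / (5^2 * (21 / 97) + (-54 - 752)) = -1843 / 232971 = -0.01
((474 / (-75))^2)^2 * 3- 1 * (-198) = 1946947638 / 390625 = 4984.19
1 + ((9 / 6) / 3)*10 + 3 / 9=19 / 3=6.33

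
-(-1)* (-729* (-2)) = 1458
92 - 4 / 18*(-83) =994 / 9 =110.44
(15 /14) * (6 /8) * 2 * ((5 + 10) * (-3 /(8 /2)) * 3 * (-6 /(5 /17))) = 61965 /56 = 1106.52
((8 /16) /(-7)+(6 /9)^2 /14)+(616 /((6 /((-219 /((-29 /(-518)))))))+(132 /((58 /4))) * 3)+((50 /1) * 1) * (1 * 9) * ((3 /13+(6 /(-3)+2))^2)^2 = -41909880214165 /104361894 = -401582.21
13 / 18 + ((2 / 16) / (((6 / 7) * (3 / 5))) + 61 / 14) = 5365 / 1008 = 5.32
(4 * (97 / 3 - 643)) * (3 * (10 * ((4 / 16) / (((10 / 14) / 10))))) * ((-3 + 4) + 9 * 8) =-18723040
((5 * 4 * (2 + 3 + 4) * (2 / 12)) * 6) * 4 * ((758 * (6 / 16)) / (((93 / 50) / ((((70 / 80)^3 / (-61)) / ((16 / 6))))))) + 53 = -387425699 / 968192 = -400.15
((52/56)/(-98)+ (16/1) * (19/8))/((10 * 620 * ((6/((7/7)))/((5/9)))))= 52123/91869120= 0.00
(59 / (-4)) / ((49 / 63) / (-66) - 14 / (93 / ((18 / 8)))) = 543213 / 12908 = 42.08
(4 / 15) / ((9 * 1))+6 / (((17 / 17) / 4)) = 3244 / 135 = 24.03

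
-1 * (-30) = 30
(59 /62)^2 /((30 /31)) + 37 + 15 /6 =150421 /3720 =40.44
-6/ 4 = -3/ 2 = -1.50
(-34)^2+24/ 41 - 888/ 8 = 42869/ 41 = 1045.59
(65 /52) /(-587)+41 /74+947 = 82319521 /86876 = 947.55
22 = 22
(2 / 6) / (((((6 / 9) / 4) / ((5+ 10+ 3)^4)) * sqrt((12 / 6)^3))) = 52488 * sqrt(2) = 74229.24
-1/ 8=-0.12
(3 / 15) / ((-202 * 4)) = -1 / 4040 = -0.00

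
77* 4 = 308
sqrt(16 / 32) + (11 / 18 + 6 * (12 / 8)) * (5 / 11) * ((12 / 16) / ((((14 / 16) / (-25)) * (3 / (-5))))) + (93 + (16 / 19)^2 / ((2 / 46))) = sqrt(2) / 2 + 66379598 / 250173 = 266.04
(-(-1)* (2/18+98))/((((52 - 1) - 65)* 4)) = -883/504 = -1.75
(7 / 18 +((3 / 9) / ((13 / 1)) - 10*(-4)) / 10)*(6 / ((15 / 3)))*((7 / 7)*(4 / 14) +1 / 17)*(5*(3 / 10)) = 15047 / 5525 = 2.72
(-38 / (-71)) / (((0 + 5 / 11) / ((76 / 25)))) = 31768 / 8875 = 3.58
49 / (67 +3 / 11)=0.73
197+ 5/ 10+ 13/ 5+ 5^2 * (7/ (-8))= 7129/ 40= 178.22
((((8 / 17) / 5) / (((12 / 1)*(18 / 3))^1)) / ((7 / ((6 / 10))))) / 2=1 / 17850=0.00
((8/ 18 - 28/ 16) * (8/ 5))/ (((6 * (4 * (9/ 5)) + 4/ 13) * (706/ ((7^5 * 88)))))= -32274242/ 320877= -100.58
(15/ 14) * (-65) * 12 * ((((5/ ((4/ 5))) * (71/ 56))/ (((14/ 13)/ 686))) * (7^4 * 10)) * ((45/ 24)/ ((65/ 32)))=-186985378125/ 2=-93492689062.50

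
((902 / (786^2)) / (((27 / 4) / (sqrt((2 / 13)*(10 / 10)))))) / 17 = 902*sqrt(26) / 921597183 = 0.00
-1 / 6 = -0.17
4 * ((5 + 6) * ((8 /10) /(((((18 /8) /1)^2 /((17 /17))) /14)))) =39424 /405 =97.34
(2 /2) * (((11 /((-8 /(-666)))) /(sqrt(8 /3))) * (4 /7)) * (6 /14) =10989 * sqrt(6) /196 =137.33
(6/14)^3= 27/343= 0.08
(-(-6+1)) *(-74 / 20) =-37 / 2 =-18.50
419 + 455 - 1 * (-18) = 892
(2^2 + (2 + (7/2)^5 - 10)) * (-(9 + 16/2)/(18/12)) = -283543/48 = -5907.15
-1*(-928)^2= -861184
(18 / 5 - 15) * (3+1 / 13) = -456 / 13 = -35.08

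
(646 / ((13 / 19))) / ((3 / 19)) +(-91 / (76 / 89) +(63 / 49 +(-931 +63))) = 5006.36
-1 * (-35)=35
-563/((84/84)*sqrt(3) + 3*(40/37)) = -833240/3431 + 770747*sqrt(3)/10293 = -113.16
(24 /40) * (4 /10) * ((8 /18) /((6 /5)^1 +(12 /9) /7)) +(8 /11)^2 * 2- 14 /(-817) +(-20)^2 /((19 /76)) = 57774044546 /36082805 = 1601.15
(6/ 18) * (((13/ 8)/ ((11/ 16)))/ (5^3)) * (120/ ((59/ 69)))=14352/ 16225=0.88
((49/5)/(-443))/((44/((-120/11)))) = 294/53603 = 0.01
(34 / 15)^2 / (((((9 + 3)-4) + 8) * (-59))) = -289 / 53100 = -0.01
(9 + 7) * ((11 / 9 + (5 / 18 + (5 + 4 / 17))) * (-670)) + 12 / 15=-6137132 / 85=-72201.55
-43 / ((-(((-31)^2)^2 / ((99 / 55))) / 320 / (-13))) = -321984 / 923521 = -0.35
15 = 15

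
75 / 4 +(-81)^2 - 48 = 26127 / 4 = 6531.75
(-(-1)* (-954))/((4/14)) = -3339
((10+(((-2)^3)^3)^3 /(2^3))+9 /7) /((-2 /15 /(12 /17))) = 10569638970 /119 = 88820495.55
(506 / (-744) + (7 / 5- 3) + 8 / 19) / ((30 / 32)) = -262796 / 132525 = -1.98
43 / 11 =3.91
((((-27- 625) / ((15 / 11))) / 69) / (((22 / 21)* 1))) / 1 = -6.61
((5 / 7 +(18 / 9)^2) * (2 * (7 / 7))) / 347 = 66 / 2429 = 0.03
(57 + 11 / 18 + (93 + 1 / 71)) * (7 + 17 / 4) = 962495 / 568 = 1694.53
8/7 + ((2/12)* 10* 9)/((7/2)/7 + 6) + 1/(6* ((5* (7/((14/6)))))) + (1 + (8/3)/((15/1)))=37997/8190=4.64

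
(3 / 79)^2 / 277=9 / 1728757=0.00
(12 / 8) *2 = 3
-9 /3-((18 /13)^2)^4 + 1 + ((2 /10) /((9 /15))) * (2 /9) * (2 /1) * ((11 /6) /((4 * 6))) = -12288209163565 /792890260812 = -15.50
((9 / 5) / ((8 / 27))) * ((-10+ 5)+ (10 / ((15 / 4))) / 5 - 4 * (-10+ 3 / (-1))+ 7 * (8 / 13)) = 818829 / 2600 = 314.93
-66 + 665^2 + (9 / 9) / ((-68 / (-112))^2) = 127784735 / 289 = 442161.71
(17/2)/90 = 17/180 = 0.09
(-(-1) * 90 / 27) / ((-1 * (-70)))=1 / 21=0.05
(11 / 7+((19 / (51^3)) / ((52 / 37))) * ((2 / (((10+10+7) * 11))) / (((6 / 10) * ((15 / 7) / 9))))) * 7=11267675689 / 1024331022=11.00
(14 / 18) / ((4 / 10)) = 35 / 18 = 1.94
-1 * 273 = -273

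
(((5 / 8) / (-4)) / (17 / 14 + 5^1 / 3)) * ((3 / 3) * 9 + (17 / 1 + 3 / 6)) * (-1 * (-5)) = -7.19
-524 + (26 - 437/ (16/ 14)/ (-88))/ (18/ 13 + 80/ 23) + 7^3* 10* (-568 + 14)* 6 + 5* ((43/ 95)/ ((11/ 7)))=-20159176330647/ 1768064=-11401836.32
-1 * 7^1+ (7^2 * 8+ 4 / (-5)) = 1921 / 5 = 384.20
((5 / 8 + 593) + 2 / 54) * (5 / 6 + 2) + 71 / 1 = 2271943 / 1296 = 1753.04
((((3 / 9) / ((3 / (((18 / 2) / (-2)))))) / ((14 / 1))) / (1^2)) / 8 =-1 / 224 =-0.00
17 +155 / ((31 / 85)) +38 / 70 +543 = 34494 / 35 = 985.54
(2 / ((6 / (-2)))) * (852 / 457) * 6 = -7.46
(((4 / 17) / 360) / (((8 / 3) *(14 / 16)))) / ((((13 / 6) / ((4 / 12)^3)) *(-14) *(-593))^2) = 1 / 842064592553730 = 0.00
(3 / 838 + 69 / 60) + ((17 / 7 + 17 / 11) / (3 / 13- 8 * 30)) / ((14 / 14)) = 762277121 / 670425140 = 1.14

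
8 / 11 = 0.73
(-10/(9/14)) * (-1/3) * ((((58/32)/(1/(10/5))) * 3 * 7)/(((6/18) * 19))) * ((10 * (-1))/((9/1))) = -35525/513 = -69.25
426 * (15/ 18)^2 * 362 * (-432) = -46263600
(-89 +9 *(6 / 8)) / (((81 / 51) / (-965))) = 5397245 / 108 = 49974.49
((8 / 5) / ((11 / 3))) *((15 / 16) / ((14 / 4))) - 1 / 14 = 1 / 22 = 0.05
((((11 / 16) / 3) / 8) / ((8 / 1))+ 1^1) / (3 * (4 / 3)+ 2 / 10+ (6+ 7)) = 15415 / 264192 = 0.06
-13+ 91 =78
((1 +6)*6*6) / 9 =28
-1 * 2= -2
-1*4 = -4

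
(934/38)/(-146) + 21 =20.83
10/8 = 5/4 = 1.25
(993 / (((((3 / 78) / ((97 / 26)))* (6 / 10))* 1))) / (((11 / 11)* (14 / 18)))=1444815 / 7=206402.14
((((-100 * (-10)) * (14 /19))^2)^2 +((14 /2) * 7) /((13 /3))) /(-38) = -499408000019157187 /64378574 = -7757363498.28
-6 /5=-1.20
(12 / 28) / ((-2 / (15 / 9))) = -5 / 14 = -0.36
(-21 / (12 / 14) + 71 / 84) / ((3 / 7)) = -1987 / 36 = -55.19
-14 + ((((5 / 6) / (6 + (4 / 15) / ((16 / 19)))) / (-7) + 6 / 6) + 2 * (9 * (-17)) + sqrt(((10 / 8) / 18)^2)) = -60924439 / 191016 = -318.95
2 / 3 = 0.67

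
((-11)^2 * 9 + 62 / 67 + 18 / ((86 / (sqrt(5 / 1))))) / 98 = 9 * sqrt(5) / 4214 + 73025 / 6566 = 11.13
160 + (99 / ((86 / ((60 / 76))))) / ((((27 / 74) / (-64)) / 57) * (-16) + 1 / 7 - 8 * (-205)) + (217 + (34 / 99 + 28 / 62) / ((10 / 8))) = 377.64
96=96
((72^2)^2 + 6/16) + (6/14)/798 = 200156482285/7448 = 26873856.38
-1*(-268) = 268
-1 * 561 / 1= -561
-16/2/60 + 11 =163/15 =10.87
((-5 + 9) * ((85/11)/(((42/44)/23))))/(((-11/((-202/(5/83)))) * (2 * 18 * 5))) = 13111012/10395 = 1261.28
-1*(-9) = 9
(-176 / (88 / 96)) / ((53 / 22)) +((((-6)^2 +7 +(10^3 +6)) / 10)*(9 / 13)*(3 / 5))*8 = 4631676 / 17225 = 268.89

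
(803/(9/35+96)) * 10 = 281050/3369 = 83.42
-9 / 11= -0.82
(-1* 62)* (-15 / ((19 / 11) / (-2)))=-20460 / 19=-1076.84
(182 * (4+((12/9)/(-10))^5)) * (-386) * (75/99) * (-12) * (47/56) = 716374677928/334125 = 2144031.96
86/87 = 0.99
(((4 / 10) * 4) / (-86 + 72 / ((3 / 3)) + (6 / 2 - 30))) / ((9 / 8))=-0.03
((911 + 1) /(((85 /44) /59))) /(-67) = -2367552 /5695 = -415.72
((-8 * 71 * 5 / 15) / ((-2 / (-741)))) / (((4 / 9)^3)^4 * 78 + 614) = -3301977854178198 / 28902174003697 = -114.25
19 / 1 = 19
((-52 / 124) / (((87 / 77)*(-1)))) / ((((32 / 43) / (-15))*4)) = -215215 / 115072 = -1.87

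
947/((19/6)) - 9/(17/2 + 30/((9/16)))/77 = 162316668/542773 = 299.05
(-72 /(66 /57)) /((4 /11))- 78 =-249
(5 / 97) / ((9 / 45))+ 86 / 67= 10017 / 6499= 1.54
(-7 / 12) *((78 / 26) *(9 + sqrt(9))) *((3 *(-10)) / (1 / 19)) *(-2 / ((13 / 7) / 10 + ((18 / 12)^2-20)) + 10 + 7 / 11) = 128680.27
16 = 16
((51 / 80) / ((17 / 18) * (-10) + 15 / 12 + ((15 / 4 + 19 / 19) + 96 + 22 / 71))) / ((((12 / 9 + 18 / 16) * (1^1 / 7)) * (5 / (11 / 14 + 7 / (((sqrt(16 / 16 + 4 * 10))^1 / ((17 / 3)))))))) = 1075437 / 350111900 + 27146637 * sqrt(41) / 7177293950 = 0.03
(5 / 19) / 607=5 / 11533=0.00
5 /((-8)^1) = -5 /8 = -0.62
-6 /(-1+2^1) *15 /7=-90 /7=-12.86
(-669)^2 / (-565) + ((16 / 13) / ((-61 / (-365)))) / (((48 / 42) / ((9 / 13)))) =-4587921999 / 5824585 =-787.68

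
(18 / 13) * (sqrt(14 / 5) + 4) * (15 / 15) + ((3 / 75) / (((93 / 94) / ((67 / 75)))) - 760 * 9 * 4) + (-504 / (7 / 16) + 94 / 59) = -3812396598184 / 133745625 + 18 * sqrt(70) / 65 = -28502.52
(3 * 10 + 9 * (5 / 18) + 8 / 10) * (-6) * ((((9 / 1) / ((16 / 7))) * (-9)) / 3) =188811 / 80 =2360.14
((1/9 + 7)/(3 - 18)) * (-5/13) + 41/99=2303/3861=0.60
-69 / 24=-23 / 8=-2.88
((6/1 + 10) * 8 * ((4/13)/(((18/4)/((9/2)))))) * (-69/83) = -35328/1079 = -32.74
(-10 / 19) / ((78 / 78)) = -10 / 19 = -0.53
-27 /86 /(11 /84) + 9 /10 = -7083 /4730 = -1.50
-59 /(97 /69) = -4071 /97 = -41.97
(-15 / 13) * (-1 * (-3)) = -3.46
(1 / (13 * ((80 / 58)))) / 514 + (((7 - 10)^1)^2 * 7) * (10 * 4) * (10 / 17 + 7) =86887382893 / 4543760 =19122.35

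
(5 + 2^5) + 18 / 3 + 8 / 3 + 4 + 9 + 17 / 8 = 1459 / 24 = 60.79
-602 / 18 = -301 / 9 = -33.44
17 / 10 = 1.70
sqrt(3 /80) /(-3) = -sqrt(15) /60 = -0.06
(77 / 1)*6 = 462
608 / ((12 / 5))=760 / 3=253.33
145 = 145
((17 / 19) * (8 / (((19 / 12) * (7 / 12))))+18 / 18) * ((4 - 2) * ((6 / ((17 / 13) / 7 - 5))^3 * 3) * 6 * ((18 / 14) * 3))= -2353.57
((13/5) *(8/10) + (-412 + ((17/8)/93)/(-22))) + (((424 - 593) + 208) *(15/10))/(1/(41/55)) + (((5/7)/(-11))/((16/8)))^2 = -80793091111/220558800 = -366.31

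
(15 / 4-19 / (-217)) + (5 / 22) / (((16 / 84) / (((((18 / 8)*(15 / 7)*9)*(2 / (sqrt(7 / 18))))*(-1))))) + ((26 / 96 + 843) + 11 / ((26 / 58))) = 118027957 / 135408-54675*sqrt(14) / 1232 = 705.60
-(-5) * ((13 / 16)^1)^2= 845 / 256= 3.30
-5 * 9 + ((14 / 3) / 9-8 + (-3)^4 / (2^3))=-9149 / 216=-42.36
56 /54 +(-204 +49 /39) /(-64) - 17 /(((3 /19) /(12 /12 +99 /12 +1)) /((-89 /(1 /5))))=11032043179 /22464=491098.79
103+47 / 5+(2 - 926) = -4058 / 5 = -811.60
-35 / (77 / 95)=-475 / 11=-43.18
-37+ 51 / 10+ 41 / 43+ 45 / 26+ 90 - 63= -6193 / 2795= -2.22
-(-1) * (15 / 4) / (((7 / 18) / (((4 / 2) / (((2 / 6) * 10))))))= 81 / 14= 5.79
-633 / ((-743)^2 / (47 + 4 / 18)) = -0.05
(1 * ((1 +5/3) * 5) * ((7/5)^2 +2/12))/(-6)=-638/135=-4.73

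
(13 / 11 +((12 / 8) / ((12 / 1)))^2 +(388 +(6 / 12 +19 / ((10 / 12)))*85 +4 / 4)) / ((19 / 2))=1668971 / 6688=249.55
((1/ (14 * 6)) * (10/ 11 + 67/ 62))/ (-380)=-1357/ 21769440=-0.00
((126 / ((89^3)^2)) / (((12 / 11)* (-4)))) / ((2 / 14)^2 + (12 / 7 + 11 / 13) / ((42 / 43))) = -441441 / 20072080379332868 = -0.00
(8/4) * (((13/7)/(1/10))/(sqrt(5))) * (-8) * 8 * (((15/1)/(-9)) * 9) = 49920 * sqrt(5)/7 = 15946.36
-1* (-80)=80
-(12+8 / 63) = -764 / 63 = -12.13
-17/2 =-8.50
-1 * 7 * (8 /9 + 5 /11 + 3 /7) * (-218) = 267704 /99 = 2704.08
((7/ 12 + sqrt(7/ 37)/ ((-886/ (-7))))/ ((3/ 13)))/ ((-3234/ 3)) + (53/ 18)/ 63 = 2215/ 49896 -13*sqrt(259)/ 15145284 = 0.04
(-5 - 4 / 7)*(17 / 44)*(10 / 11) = -3315 / 1694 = -1.96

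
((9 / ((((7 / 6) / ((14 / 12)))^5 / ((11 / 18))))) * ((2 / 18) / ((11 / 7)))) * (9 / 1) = 7 / 2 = 3.50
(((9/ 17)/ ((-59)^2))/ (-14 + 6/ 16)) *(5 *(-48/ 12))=1440/ 6450293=0.00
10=10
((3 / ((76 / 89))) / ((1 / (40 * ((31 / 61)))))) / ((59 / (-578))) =-47841060 / 68381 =-699.63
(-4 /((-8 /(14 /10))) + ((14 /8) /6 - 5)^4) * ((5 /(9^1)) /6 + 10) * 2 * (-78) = -1156835995757 /1492992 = -774844.07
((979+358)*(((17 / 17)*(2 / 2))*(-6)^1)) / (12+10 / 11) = -44121 / 71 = -621.42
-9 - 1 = -10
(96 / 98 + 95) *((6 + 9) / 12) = 23515 / 196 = 119.97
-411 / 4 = -102.75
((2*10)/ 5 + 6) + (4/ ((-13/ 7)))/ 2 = 116/ 13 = 8.92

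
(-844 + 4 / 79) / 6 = -11112 / 79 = -140.66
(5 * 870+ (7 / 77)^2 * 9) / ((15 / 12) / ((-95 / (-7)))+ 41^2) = 40003284 / 15459323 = 2.59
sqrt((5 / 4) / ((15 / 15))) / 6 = sqrt(5) / 12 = 0.19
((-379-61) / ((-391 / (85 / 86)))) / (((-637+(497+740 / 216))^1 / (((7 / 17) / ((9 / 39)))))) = -72072 / 4959835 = -0.01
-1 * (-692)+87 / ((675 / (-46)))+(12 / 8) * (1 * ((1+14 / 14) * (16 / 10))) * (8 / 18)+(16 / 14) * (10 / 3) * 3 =1101922 / 1575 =699.63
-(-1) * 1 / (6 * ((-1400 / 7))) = -1 / 1200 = -0.00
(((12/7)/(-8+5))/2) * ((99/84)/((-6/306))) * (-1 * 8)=-6732/49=-137.39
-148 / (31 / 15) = -2220 / 31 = -71.61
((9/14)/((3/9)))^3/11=19683/30184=0.65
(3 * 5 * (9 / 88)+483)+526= 88927 / 88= 1010.53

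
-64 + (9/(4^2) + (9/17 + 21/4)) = -15683/272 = -57.66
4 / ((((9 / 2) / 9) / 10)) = 80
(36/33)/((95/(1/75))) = 4/26125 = 0.00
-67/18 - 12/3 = -139/18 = -7.72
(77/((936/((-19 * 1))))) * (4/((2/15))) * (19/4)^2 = -2640715/2496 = -1057.98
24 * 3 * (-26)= -1872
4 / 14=0.29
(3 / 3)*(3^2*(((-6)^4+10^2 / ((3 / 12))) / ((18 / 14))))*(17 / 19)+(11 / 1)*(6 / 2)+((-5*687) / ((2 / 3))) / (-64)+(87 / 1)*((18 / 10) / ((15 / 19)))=664798363 / 60800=10934.18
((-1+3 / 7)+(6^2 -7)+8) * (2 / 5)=102 / 7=14.57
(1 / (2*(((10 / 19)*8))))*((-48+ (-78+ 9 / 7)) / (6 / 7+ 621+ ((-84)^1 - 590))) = 0.28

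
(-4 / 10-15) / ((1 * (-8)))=77 / 40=1.92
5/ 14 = 0.36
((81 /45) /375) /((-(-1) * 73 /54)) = 162 /45625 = 0.00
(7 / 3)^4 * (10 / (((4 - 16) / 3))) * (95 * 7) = -7983325 / 162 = -49279.78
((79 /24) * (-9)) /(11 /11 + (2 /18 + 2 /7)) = -14931 /704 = -21.21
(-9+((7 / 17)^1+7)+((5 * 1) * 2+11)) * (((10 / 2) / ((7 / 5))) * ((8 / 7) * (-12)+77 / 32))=-614625 / 784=-783.96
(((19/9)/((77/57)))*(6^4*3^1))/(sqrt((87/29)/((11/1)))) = 155952*sqrt(33)/77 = 11634.75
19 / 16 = 1.19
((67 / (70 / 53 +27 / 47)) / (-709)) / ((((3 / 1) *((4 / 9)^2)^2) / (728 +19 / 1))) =-272657793033 / 856880384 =-318.20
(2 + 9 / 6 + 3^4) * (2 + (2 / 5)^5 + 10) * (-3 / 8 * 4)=-4757181 / 3125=-1522.30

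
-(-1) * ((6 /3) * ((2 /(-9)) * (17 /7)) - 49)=-3155 /63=-50.08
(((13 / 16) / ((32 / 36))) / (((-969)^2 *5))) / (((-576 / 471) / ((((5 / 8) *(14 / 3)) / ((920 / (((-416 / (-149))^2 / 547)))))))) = -2414503 / 335695270705332480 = -0.00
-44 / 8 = -11 / 2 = -5.50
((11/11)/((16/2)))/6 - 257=-12335/48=-256.98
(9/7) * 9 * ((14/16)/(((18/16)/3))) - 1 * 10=17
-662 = -662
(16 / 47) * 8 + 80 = 3888 / 47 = 82.72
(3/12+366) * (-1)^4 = 1465/4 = 366.25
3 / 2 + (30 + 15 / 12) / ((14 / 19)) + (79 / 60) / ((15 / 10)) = 112867 / 2520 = 44.79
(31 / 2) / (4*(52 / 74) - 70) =-1147 / 4972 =-0.23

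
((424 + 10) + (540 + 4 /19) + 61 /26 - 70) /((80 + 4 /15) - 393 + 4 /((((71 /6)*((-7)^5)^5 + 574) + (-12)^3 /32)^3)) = -5798841224007521639219308963383074560412737903104569440819635575829469852305 /2000416504713930125295239658825548372647417164161076698242172712394523967722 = -2.90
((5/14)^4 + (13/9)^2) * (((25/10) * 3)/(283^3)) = 32714645/47018114484768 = 0.00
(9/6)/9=1/6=0.17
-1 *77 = -77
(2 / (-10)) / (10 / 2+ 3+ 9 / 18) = -2 / 85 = -0.02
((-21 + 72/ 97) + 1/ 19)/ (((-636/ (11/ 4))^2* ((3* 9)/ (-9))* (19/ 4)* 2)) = 2252899/ 169970837184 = 0.00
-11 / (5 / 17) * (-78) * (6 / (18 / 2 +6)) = 1166.88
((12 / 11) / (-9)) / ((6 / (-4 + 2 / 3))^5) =12500 / 1948617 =0.01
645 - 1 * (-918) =1563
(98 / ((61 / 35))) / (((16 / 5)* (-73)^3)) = -8575 / 189840296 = -0.00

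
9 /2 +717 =1443 /2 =721.50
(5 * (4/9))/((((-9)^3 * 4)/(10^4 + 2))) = -16670/2187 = -7.62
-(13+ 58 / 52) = -367 / 26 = -14.12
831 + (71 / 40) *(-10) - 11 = 3209 / 4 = 802.25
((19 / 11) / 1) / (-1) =-19 / 11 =-1.73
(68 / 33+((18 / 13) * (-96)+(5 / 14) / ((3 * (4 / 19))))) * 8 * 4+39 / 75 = -312986461 / 75075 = -4168.98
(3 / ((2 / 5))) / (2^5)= 15 / 64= 0.23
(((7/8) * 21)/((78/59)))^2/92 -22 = -79208455/3980288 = -19.90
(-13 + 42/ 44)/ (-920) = 53/ 4048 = 0.01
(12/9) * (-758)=-3032/3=-1010.67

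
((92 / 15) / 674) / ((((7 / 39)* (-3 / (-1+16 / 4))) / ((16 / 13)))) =-736 / 11795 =-0.06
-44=-44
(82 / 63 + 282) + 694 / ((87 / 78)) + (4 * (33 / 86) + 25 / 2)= 144480493 / 157122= 919.54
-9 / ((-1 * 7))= 1.29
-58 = -58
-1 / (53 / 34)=-34 / 53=-0.64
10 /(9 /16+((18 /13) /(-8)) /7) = 14560 /783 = 18.60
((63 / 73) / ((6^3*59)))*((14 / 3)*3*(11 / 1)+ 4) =553 / 51684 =0.01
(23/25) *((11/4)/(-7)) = -253/700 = -0.36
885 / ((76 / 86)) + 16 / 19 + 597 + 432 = 77189 / 38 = 2031.29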